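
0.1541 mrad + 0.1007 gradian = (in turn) 0.0002763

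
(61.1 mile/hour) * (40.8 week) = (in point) 1.911e+12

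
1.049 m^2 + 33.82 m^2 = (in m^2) 34.87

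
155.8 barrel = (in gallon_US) 6544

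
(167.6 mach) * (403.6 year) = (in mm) 7.264e+17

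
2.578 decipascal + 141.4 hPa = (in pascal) 1.414e+04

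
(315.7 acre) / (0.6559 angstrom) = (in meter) 1.948e+16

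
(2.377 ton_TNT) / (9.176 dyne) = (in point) 3.072e+17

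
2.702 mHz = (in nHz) 2.702e+06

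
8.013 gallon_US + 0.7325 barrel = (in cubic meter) 0.1468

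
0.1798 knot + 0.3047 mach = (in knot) 201.9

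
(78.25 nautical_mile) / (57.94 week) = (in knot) 0.008039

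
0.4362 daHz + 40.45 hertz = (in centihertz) 4481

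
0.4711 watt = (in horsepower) 0.0006318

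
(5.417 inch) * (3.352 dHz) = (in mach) 0.0001355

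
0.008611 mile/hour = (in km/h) 0.01386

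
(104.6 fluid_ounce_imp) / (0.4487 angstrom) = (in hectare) 6624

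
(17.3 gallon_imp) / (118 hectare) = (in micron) 0.06665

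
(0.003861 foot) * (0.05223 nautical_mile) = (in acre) 2.813e-05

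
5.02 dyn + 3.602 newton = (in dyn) 3.602e+05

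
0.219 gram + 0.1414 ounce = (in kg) 0.004228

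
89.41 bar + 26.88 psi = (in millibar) 9.126e+04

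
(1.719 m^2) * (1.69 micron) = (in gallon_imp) 0.000639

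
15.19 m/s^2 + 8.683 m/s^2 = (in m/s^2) 23.87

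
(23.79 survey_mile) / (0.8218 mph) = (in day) 1.206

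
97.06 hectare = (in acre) 239.8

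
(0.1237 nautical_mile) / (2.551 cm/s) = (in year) 0.0002848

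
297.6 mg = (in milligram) 297.6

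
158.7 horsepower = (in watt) 1.183e+05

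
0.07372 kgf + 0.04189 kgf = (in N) 1.134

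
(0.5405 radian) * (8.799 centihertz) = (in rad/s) 0.04756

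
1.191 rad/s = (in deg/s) 68.24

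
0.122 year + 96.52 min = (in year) 0.1222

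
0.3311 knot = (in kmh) 0.6132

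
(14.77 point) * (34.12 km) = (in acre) 0.04393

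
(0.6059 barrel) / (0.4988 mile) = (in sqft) 0.001292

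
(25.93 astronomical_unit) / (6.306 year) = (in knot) 3.792e+04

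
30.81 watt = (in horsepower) 0.04132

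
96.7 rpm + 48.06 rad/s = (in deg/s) 3334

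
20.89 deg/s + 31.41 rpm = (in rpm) 34.89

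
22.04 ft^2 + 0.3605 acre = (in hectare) 0.1461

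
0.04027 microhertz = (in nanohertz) 40.27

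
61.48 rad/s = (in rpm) 587.1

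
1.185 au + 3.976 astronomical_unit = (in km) 7.721e+08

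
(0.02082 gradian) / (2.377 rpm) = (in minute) 2.19e-05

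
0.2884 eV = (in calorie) 1.104e-20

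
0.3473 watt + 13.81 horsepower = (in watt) 1.03e+04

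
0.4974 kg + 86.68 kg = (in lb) 192.2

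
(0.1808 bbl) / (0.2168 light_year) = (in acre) 3.463e-21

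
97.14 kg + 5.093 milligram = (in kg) 97.14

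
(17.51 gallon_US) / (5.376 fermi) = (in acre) 3.047e+09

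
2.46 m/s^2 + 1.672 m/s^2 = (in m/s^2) 4.132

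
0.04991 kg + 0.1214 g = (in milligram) 5.003e+04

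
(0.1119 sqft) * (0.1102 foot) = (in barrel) 0.002196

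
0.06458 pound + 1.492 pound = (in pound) 1.557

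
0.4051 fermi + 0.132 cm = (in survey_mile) 8.202e-07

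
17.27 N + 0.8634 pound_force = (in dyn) 2.111e+06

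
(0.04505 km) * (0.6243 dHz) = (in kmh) 10.12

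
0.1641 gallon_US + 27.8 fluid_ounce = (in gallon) 0.3813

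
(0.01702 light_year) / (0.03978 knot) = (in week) 1.301e+10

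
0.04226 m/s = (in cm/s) 4.226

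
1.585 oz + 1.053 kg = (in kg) 1.098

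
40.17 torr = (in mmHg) 40.17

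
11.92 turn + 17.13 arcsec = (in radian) 74.9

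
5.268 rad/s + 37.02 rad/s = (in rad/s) 42.29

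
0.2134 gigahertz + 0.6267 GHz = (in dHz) 8.401e+09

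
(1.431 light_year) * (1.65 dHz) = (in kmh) 8.042e+15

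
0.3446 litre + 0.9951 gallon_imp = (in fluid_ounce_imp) 171.3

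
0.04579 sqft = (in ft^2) 0.04579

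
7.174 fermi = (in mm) 7.174e-12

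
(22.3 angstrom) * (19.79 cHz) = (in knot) 8.579e-10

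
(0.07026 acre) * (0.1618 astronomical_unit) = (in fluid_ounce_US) 2.327e+17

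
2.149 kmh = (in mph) 1.335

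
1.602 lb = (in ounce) 25.63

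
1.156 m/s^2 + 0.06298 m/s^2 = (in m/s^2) 1.219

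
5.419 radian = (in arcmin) 1.863e+04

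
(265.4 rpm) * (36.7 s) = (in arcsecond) 2.104e+08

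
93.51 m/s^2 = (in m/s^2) 93.51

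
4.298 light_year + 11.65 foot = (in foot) 1.334e+17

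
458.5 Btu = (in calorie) 1.156e+05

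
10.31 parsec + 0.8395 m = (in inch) 1.252e+19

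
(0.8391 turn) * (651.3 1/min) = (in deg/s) 3279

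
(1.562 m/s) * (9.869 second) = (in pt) 4.37e+04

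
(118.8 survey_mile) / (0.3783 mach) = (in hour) 0.4123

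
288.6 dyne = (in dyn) 288.6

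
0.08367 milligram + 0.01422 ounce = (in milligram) 403.2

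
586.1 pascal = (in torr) 4.396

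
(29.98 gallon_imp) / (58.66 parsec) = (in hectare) 7.53e-24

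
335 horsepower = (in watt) 2.498e+05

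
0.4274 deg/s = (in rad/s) 0.00746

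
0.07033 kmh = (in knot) 0.03798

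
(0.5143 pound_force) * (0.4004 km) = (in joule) 916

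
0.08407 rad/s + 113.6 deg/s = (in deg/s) 118.4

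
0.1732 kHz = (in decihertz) 1732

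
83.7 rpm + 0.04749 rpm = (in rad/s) 8.77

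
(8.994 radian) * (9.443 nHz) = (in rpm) 8.11e-07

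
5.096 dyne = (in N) 5.096e-05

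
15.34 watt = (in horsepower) 0.02057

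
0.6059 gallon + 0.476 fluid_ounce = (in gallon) 0.6096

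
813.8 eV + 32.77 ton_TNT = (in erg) 1.371e+18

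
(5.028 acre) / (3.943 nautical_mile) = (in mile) 0.001731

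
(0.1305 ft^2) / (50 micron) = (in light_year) 2.563e-14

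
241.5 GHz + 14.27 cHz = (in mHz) 2.415e+14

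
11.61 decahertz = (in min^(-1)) 6966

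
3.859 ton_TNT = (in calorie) 3.859e+09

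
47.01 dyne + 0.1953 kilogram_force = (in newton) 1.916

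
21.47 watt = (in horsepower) 0.02879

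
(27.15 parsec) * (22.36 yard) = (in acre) 4.233e+15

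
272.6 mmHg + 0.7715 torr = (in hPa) 364.5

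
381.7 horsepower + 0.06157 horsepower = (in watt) 2.847e+05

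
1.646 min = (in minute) 1.646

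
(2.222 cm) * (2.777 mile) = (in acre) 0.02454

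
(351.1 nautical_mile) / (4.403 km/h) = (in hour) 147.7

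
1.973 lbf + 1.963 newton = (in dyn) 1.074e+06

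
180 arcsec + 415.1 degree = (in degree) 415.2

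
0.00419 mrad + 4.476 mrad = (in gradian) 0.2852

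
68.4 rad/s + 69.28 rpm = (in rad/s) 75.65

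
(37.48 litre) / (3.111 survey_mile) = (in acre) 1.85e-09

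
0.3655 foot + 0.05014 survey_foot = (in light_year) 1.339e-17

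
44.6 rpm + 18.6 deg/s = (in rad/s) 4.995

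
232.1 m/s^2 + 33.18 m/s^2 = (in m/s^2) 265.3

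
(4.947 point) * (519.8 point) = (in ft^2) 0.003445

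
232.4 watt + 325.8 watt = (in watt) 558.2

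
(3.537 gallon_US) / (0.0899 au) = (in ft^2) 1.072e-11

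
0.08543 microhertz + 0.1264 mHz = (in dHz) 0.001265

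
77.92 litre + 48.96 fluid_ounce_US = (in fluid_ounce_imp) 2793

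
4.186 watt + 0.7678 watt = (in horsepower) 0.006643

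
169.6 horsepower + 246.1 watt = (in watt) 1.267e+05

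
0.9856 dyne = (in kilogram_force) 1.005e-06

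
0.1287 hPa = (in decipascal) 128.7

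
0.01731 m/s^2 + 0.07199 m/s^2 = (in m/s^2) 0.0893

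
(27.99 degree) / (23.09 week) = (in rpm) 3.341e-07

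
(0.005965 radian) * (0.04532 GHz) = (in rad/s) 2.703e+05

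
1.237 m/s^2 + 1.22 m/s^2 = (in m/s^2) 2.457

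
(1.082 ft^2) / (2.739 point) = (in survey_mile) 0.06464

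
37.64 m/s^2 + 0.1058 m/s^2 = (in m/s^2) 37.75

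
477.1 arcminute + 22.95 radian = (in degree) 1323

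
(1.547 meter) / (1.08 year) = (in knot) 8.829e-08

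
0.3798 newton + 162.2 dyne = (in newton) 0.3814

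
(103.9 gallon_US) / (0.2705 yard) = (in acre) 0.0003929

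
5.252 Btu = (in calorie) 1324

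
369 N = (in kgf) 37.63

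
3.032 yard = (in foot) 9.096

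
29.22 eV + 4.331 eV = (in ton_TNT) 1.285e-27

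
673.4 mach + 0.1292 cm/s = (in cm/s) 2.293e+07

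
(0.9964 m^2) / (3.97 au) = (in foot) 5.504e-12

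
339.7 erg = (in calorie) 8.119e-06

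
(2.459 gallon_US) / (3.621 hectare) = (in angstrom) 2571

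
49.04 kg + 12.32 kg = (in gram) 6.136e+04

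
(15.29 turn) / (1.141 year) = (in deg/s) 0.000153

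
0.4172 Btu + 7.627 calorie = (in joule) 472.1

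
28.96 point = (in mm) 10.22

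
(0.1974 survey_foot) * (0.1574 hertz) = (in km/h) 0.03409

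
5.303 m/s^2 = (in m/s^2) 5.303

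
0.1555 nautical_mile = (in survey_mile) 0.1789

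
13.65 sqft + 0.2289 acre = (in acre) 0.2292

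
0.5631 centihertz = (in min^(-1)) 0.3379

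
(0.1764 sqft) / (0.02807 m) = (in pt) 1655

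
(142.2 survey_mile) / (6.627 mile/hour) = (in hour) 21.46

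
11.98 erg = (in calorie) 2.863e-07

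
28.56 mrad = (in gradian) 1.818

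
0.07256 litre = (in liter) 0.07256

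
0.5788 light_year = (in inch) 2.156e+17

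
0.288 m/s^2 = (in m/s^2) 0.288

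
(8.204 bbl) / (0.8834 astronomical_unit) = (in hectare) 9.87e-16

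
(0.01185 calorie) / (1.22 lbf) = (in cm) 0.9136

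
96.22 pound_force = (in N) 428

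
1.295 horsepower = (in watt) 965.7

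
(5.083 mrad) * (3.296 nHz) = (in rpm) 1.6e-10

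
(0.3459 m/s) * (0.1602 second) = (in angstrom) 5.541e+08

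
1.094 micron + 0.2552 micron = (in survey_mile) 8.384e-10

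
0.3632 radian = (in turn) 0.05781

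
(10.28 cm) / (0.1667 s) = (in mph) 1.379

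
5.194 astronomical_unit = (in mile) 4.828e+08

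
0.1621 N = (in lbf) 0.03644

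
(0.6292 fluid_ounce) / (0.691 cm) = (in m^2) 0.002693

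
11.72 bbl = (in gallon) 492.2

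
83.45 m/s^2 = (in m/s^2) 83.45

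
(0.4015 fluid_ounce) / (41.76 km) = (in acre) 7.026e-14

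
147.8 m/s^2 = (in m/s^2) 147.8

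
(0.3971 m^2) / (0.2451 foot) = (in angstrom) 5.315e+10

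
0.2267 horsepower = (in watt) 169.1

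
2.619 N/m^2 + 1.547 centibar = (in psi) 0.2248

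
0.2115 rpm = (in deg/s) 1.269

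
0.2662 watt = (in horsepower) 0.000357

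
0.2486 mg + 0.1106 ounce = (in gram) 3.136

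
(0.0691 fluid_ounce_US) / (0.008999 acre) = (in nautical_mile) 3.03e-11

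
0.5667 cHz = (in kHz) 5.667e-06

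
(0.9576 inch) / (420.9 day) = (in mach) 1.964e-12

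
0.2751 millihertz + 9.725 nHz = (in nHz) 2.751e+05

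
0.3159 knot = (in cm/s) 16.25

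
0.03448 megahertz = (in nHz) 3.448e+13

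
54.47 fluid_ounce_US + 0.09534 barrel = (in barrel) 0.1055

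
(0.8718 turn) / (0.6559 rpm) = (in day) 0.000923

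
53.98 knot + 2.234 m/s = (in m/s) 30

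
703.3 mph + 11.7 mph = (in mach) 0.9387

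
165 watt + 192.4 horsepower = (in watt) 1.436e+05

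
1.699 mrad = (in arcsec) 350.4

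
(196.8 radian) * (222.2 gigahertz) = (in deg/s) 2.505e+15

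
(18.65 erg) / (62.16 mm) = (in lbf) 6.745e-06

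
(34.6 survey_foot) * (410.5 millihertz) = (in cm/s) 432.9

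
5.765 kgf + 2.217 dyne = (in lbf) 12.71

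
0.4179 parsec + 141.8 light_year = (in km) 1.354e+15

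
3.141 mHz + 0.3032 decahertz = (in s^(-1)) 3.035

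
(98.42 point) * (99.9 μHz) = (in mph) 7.759e-06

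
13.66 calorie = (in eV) 3.567e+20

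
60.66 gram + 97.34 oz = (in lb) 6.217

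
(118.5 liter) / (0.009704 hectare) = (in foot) 0.004006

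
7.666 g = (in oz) 0.2704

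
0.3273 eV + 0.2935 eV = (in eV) 0.6208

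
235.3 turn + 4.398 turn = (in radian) 1506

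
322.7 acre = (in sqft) 1.406e+07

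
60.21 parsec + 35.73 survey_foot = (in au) 1.242e+07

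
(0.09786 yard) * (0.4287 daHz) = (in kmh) 1.381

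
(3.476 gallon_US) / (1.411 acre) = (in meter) 2.304e-06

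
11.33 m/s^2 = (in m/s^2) 11.33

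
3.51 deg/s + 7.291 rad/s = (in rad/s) 7.352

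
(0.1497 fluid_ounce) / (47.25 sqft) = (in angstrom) 1.009e+04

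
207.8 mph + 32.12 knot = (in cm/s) 1.094e+04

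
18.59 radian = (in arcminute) 6.391e+04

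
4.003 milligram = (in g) 0.004003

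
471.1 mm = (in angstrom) 4.711e+09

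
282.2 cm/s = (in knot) 5.486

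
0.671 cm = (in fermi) 6.71e+12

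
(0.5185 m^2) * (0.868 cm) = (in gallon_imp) 0.99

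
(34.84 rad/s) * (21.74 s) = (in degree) 4.34e+04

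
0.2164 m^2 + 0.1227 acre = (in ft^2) 5347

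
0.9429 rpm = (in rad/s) 0.09874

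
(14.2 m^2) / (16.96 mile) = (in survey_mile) 3.233e-07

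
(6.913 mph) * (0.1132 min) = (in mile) 0.01304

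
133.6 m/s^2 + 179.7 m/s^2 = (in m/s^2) 313.3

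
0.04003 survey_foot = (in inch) 0.4804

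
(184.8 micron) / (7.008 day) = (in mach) 8.963e-13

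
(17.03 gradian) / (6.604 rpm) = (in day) 4.477e-06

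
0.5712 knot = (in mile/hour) 0.6573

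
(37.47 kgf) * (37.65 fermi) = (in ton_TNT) 3.307e-21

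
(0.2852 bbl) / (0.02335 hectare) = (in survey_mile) 1.207e-07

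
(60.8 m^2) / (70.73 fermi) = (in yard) 9.401e+14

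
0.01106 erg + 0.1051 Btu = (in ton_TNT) 2.65e-08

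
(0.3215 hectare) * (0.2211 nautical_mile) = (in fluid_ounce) 4.452e+10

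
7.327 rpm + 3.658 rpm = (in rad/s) 1.15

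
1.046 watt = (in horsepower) 0.001403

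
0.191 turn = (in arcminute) 4126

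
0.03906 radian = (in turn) 0.006217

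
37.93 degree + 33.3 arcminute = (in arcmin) 2309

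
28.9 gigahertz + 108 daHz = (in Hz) 2.89e+10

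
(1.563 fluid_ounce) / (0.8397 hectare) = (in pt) 1.56e-05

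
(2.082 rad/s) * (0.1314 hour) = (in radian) 984.9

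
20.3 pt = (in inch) 0.2819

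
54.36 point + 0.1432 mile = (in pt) 6.533e+05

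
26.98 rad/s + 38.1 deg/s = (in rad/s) 27.64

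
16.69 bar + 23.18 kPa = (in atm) 16.7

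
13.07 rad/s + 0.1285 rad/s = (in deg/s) 756.2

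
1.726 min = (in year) 3.284e-06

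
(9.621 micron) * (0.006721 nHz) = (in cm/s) 6.466e-15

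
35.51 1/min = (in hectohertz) 0.005918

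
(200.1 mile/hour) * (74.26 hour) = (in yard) 2.615e+07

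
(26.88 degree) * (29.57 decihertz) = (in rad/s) 1.387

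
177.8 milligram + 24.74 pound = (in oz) 395.8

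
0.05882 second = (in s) 0.05882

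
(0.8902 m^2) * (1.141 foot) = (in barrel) 1.947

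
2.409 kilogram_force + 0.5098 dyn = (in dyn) 2.362e+06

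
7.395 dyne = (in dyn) 7.395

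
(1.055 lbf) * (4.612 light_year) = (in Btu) 1.941e+14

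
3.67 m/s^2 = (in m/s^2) 3.67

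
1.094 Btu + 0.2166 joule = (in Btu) 1.094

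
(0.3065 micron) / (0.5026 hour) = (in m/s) 1.694e-10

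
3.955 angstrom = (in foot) 1.298e-09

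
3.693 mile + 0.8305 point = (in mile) 3.693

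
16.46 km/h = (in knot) 8.888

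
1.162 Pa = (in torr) 0.008716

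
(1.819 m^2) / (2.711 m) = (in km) 0.000671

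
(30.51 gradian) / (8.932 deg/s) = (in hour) 0.000854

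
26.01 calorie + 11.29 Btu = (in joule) 1.202e+04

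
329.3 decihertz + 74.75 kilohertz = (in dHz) 7.478e+05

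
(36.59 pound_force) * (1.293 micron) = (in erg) 2104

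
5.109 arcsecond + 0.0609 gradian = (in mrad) 0.9814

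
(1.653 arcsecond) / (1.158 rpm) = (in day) 7.649e-10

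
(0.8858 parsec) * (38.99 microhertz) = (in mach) 3.13e+09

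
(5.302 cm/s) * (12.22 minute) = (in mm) 3.887e+04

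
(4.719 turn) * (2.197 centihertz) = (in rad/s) 0.6514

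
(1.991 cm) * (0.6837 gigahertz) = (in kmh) 4.9e+07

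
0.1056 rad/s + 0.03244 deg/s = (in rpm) 1.014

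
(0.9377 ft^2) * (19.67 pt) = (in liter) 0.6045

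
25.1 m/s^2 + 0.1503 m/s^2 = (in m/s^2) 25.25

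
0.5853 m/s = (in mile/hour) 1.309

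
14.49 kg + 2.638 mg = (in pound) 31.94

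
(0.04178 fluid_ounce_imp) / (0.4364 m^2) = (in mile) 1.69e-09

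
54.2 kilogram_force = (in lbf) 119.5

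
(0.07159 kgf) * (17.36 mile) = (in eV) 1.224e+23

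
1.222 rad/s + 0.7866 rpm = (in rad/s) 1.304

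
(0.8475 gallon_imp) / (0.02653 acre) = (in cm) 0.003589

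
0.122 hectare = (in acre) 0.3015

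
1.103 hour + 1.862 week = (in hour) 313.9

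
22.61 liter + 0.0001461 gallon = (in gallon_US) 5.973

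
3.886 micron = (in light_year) 4.108e-22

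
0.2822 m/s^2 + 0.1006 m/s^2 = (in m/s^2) 0.3828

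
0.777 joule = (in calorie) 0.1857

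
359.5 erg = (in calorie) 8.592e-06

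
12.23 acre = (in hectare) 4.949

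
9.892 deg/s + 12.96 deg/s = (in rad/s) 0.3988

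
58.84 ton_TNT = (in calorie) 5.884e+10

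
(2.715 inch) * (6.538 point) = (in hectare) 1.591e-08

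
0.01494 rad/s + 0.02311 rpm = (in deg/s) 0.9947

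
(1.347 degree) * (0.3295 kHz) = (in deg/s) 443.8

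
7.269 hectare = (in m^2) 7.269e+04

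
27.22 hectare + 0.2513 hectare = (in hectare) 27.47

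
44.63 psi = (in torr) 2308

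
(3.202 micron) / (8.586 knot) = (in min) 1.208e-08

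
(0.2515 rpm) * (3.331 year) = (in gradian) 1.761e+08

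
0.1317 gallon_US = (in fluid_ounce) 16.86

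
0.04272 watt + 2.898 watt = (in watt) 2.941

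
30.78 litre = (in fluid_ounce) 1041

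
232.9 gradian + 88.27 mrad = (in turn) 0.5963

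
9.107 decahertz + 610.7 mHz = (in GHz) 9.168e-08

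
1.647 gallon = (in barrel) 0.03921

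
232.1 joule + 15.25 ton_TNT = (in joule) 6.381e+10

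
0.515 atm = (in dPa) 5.218e+05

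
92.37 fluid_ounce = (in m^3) 0.002732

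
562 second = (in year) 1.782e-05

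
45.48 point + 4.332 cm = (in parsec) 1.924e-18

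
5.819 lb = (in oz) 93.1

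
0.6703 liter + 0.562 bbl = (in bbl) 0.5662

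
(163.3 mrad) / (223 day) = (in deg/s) 4.856e-07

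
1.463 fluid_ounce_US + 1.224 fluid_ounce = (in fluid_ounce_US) 2.687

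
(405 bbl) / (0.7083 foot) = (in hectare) 0.02983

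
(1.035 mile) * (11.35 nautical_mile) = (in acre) 8652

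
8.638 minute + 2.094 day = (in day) 2.1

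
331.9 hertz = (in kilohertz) 0.3319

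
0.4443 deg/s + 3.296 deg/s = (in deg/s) 3.74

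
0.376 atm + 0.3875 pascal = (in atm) 0.376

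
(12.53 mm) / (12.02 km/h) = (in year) 1.19e-10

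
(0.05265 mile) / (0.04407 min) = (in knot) 62.29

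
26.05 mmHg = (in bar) 0.03473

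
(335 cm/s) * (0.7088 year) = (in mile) 4.653e+04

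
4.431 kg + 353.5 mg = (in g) 4431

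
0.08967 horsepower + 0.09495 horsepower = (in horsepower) 0.1846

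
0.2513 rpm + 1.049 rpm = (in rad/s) 0.1362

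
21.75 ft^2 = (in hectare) 0.0002021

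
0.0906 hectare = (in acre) 0.2239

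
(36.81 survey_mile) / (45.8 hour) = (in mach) 0.001055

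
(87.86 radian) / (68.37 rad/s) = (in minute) 0.02142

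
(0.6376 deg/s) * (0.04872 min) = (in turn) 0.005177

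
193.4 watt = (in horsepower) 0.2594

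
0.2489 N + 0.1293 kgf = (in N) 1.517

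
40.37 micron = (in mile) 2.508e-08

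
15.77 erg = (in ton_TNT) 3.769e-16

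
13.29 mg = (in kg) 1.329e-05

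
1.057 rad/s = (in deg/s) 60.56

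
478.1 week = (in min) 4.819e+06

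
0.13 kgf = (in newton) 1.275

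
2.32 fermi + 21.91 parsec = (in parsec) 21.91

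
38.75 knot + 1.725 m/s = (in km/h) 77.98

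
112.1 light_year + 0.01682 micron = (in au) 7.089e+06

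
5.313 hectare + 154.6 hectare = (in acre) 395.2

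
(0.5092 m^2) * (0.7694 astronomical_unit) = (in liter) 5.861e+13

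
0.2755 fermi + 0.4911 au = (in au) 0.4911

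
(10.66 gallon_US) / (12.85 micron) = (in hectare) 0.314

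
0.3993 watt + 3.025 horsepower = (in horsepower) 3.026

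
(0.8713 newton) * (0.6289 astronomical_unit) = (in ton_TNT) 19.59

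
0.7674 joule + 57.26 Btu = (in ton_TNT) 1.444e-05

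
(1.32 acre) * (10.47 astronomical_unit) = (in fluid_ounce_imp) 2.945e+20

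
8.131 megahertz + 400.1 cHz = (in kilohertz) 8131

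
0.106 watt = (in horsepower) 0.0001421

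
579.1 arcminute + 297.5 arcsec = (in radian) 0.1699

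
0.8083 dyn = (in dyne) 0.8083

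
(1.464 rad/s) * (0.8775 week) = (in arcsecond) 1.603e+11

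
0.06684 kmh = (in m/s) 0.01857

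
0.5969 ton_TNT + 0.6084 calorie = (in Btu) 2.367e+06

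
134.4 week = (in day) 940.8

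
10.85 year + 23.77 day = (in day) 3984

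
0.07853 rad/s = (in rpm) 0.7499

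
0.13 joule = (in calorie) 0.03107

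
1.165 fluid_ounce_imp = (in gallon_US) 0.008744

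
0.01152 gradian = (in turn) 2.88e-05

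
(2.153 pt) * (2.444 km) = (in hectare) 0.0001856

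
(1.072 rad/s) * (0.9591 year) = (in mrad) 3.242e+10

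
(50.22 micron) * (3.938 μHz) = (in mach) 5.808e-13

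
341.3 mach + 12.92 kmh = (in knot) 2.259e+05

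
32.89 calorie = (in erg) 1.376e+09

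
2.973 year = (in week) 155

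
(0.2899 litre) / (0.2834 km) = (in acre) 2.528e-10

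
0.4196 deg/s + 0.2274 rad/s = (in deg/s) 13.45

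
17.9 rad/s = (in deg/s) 1026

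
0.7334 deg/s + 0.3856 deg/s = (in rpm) 0.1865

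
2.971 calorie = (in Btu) 0.01178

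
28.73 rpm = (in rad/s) 3.009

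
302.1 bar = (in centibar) 3.021e+04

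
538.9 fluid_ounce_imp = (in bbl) 0.09631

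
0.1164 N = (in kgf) 0.01187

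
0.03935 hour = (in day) 0.00164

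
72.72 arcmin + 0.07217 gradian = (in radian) 0.02229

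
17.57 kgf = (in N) 172.3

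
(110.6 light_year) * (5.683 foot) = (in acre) 4.479e+14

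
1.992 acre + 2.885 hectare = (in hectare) 3.691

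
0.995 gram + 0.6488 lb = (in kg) 0.2953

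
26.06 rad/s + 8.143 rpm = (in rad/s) 26.91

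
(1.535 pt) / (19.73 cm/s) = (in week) 4.538e-09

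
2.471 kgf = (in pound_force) 5.448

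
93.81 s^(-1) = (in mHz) 9.381e+04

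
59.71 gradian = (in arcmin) 3224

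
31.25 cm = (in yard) 0.3418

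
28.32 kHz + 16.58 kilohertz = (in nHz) 4.49e+13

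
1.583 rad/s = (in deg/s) 90.7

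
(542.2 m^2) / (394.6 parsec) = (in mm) 4.453e-14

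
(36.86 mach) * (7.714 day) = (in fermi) 8.365e+24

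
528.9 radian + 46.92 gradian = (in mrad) 5.296e+05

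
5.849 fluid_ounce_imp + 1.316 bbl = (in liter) 209.4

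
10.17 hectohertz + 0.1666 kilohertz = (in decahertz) 118.4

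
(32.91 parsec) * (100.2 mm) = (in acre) 2.514e+13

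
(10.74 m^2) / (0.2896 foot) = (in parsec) 3.943e-15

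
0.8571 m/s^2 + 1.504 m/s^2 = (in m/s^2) 2.361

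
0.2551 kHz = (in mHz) 2.551e+05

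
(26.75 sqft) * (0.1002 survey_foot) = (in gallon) 20.05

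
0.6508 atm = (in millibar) 659.4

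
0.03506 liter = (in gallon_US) 0.009262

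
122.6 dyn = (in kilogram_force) 0.000125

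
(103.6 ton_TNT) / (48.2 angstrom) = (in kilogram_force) 9.17e+18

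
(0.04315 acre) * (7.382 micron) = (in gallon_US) 0.3405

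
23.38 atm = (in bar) 23.69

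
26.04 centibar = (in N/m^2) 2.604e+04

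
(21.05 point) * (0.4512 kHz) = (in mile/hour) 7.495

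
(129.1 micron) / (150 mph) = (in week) 3.183e-12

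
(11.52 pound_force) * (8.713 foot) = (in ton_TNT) 3.253e-08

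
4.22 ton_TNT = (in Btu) 1.674e+07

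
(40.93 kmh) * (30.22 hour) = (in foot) 4.058e+06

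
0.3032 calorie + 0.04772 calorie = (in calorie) 0.3509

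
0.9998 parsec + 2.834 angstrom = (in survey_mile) 1.917e+13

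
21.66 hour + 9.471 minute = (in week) 0.1299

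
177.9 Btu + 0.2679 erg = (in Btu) 177.9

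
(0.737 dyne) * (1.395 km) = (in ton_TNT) 2.457e-12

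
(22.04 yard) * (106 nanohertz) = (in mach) 6.274e-09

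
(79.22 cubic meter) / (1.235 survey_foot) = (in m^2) 210.5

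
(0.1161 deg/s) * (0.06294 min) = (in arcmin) 26.31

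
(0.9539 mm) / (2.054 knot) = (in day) 1.045e-08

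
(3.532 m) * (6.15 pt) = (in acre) 1.894e-06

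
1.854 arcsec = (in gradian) 0.0005722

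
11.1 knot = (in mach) 0.01677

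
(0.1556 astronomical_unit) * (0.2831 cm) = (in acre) 1.628e+04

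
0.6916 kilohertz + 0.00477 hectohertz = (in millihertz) 6.921e+05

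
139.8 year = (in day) 5.103e+04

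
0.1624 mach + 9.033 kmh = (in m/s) 57.81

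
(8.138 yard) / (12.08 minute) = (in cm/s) 1.027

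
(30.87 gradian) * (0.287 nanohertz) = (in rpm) 1.329e-09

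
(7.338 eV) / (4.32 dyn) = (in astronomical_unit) 1.819e-25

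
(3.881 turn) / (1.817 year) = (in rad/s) 4.256e-07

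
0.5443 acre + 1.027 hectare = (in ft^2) 1.343e+05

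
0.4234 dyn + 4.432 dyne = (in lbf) 1.092e-05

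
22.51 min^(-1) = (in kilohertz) 0.0003752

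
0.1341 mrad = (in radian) 0.0001341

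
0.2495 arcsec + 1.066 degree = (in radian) 0.01861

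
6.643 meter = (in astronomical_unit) 4.441e-11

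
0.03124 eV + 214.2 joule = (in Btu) 0.203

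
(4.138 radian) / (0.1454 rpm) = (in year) 8.618e-06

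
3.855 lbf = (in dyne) 1.715e+06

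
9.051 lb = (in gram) 4105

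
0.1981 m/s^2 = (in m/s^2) 0.1981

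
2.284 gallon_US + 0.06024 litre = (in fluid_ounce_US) 294.4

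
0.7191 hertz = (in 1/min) 43.15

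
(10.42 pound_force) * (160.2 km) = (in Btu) 7038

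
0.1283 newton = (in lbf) 0.02884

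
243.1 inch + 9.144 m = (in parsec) 4.964e-16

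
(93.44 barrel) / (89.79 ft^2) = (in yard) 1.948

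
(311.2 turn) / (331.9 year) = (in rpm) 1.784e-06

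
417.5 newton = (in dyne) 4.175e+07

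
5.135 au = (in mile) 4.773e+08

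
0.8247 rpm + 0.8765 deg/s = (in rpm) 0.9708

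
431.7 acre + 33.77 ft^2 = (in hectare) 174.7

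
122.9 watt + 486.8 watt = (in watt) 609.7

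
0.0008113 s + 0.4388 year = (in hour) 3844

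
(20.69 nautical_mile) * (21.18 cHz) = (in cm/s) 8.116e+05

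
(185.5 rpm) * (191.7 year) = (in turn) 1.869e+10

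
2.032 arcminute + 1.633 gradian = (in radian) 0.02624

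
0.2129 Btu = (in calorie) 53.69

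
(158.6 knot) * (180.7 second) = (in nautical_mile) 7.961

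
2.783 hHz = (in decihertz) 2783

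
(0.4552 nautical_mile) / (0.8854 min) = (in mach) 0.04661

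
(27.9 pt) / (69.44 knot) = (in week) 4.556e-10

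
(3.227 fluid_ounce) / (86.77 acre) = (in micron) 0.0002718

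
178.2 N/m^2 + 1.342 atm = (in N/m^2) 1.362e+05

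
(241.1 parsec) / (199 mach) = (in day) 1.271e+09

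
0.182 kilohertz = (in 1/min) 1.092e+04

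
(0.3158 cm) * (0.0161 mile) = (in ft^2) 0.8808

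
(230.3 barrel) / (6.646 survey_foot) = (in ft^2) 194.6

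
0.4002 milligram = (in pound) 8.823e-07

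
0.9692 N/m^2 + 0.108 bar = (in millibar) 108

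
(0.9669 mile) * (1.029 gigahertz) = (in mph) 3.582e+12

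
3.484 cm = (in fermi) 3.484e+13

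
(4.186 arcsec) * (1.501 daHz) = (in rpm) 0.002909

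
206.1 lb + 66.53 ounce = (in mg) 9.537e+07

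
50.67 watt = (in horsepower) 0.06795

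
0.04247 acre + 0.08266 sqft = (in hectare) 0.01719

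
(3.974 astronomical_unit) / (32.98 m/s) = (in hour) 5.007e+06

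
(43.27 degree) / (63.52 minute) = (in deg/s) 0.01135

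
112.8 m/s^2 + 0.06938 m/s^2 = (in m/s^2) 112.9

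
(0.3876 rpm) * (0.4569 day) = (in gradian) 1.02e+05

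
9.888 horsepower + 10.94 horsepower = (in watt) 1.553e+04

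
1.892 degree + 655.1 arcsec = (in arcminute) 124.4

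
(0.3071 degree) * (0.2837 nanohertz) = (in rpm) 1.452e-11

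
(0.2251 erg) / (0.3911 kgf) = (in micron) 0.005869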